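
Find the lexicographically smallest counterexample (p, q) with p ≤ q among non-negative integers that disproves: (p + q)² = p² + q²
(p, q) = (1, 1)

At (0, 0): both sides equal 0, so it holds there.
At (0, 5): both sides equal 25, so it holds there.

Substituting (1, 1) into the claim:
LHS = (1 + 1)² = 4
RHS = 1² + 1² = 2

Since LHS ≠ RHS, this pair disproves the claim, and no lexicographically smaller pair (p ≤ q, non-negative integers) does.

For instance (5, 5) is also a counterexample (LHS = 100, RHS = 50), but it's lexicographically larger.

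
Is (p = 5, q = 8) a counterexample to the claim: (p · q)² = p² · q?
Yes

Substituting p = 5, q = 8:
LHS = (5 · 8)² = 1600
RHS = 5² · 8 = 200

Since LHS ≠ RHS, this pair disproves the claim.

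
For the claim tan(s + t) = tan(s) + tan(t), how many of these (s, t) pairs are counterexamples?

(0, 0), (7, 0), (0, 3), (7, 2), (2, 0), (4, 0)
1

Testing each pair:
(0, 0): LHS = 0, RHS = 0 → satisfies claim
(7, 0): LHS = tan(7) ≈ 0.8714, RHS = tan(7) ≈ 0.8714 → satisfies claim
(0, 3): LHS = tan(3) ≈ -0.1425, RHS = tan(3) ≈ -0.1425 → satisfies claim
(7, 2): LHS = tan(9) ≈ -0.4523, RHS = tan(2) + tan(7) ≈ -1.314 → counterexample
(2, 0): LHS = tan(2) ≈ -2.185, RHS = tan(2) ≈ -2.185 → satisfies claim
(4, 0): LHS = tan(4) ≈ 1.158, RHS = tan(4) ≈ 1.158 → satisfies claim

That makes 1 counterexample.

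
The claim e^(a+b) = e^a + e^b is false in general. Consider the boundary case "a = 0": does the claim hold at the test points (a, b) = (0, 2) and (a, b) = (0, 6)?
At (0, 2): LHS = e^2 ≈ 7.389 ≠ RHS = 1 + e^2 ≈ 8.389
At (0, 6): LHS = e^6 ≈ 403.4 ≠ RHS = 1 + e^6 ≈ 404.4

Answer: No, fails at both test points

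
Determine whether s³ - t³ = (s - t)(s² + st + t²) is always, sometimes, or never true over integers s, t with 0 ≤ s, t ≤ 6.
Always true

The identity holds for every pair in the range. For instance at (s, t) = (4, 1): both sides equal 63.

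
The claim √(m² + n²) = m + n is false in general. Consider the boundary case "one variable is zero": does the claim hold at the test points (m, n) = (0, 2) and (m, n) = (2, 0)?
At (0, 2): LHS = 2, RHS = 2 → equal
At (2, 0): LHS = 2, RHS = 2 → equal

So the claim does hold at both of these boundary points, even though it is not an identity.

Answer: Yes, holds at both test points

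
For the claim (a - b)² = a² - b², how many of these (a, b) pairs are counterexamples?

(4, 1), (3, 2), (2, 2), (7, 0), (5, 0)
2

Testing each pair:
(4, 1): LHS = 9, RHS = 15 → counterexample
(3, 2): LHS = 1, RHS = 5 → counterexample
(2, 2): LHS = 0, RHS = 0 → satisfies claim
(7, 0): LHS = 49, RHS = 49 → satisfies claim
(5, 0): LHS = 25, RHS = 25 → satisfies claim

That makes 2 counterexamples.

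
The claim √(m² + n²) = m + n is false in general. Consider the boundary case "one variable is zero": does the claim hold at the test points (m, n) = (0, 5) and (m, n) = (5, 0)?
Yes, holds at both test points

At (0, 5): LHS = 5, RHS = 5 → equal
At (5, 0): LHS = 5, RHS = 5 → equal

So the claim does hold at both of these boundary points, even though it is not an identity.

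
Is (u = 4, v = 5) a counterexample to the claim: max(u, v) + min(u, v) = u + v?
Substituting u = 4, v = 5:
LHS = max(4, 5) + min(4, 5) = 9
RHS = 4 + 5 = 9

The sides agree, so this pair does not disprove the claim.

Answer: No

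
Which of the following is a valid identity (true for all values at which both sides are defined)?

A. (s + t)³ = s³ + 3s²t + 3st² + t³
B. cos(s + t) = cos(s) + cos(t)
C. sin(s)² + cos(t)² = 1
A

A: holds — e.g. at (4, 4), both sides equal 512.
B: fails at (5, 5) — LHS = cos(10) ≈ -0.8391, RHS = 2·cos(5) ≈ 0.5673.
C: fails at (1, 3) — LHS = sin(1)² + cos(3)² ≈ 1.688, RHS = 1.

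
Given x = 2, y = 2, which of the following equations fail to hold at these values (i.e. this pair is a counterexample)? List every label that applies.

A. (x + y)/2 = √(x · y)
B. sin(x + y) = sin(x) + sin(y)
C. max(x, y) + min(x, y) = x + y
B

Evaluating each claim at the given values:
A. LHS = 2, RHS = 2 → holds here (LHS = RHS)
B. LHS = sin(4) ≈ -0.7568, RHS = 2·sin(2) ≈ 1.819 → fails here (LHS ≠ RHS)
C. LHS = 4, RHS = 4 → holds here (LHS = RHS)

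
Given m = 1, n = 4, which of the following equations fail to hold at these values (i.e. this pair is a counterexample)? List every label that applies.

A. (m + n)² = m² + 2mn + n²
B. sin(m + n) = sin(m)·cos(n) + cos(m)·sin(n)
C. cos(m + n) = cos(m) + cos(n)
C

Evaluating each claim at the given values:
A. LHS = 25, RHS = 25 → holds here (LHS = RHS)
B. LHS = sin(5) ≈ -0.9589, RHS = sin(1)·cos(4) + sin(4)·cos(1) ≈ -0.9589 → holds here (LHS = RHS)
C. LHS = cos(5) ≈ 0.2837, RHS = cos(4) + cos(1) ≈ -0.1133 → fails here (LHS ≠ RHS)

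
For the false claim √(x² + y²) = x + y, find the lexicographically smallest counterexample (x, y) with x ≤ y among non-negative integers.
Substituting (1, 1) into the claim:
LHS = √(1² + 1²) = √(2) ≈ 1.414
RHS = 1 + 1 = 2

Since LHS ≠ RHS, this pair disproves the claim, and no lexicographically smaller pair (x ≤ y, non-negative integers) does.

For instance (6, 7) is also a counterexample (LHS = √(85) ≈ 9.22, RHS = 13), but it's lexicographically larger.

Answer: (x, y) = (1, 1)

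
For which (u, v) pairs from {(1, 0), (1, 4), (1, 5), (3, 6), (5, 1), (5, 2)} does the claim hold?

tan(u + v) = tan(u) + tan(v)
Testing each pair:
(1, 0): LHS = tan(1) ≈ 1.557, RHS = tan(1) ≈ 1.557 → holds
(1, 4): LHS = tan(5) ≈ -3.381, RHS = tan(4) + tan(1) ≈ 2.715 → fails
(1, 5): LHS = tan(6) ≈ -0.291, RHS = tan(5) + tan(1) ≈ -1.823 → fails
(3, 6): LHS = tan(9) ≈ -0.4523, RHS = tan(6) + tan(3) ≈ -0.4336 → fails
(5, 1): LHS = tan(6) ≈ -0.291, RHS = tan(5) + tan(1) ≈ -1.823 → fails
(5, 2): LHS = tan(7) ≈ 0.8714, RHS = tan(5) + tan(2) ≈ -5.566 → fails

1 of 6 pairs satisfies the claim.

Answer: (1, 0)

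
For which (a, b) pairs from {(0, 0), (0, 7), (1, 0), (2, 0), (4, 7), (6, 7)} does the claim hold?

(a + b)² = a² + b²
(0, 0), (0, 7), (1, 0), (2, 0)

Testing each pair:
(0, 0): LHS = 0, RHS = 0 → holds
(0, 7): LHS = 49, RHS = 49 → holds
(1, 0): LHS = 1, RHS = 1 → holds
(2, 0): LHS = 4, RHS = 4 → holds
(4, 7): LHS = 121, RHS = 65 → fails
(6, 7): LHS = 169, RHS = 85 → fails

4 of 6 pairs satisfy the claim.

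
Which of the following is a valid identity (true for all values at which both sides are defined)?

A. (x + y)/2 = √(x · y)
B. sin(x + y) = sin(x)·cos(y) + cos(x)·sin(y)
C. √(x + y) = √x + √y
A: fails at (3, 7) — LHS = 5, RHS = √(21) ≈ 4.583.
B: holds — e.g. at (6, 7), both sides equal sin(13) ≈ 0.4202.
C: fails at (4, 4) — LHS = 2·√(2) ≈ 2.828, RHS = 4.

Answer: B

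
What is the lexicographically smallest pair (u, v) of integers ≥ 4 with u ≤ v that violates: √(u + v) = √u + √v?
(u, v) = (4, 4)

Substituting (4, 4) into the claim:
LHS = √(4 + 4) = 2·√(2) ≈ 2.828
RHS = √4 + √4 = 4

Since LHS ≠ RHS, this pair disproves the claim, and no lexicographically smaller pair (u ≤ v, integers ≥ 4) does.

For instance (8, 11) is also a counterexample (LHS = √(19) ≈ 4.359, RHS = 2·√(2) + √(11) ≈ 6.145), but it's lexicographically larger.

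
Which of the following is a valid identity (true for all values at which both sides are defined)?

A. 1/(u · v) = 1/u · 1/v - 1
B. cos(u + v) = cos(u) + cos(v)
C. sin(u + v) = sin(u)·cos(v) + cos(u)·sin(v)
C

A: fails at (5, 8) — LHS = 1/40, RHS = -39/40.
B: fails at (3, 4) — LHS = cos(7) ≈ 0.7539, RHS = cos(3) + cos(4) ≈ -1.644.
C: holds — e.g. at (1, 5), both sides equal sin(6) ≈ -0.2794.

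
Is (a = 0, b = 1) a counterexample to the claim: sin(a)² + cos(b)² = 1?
Substituting a = 0, b = 1:
LHS = sin(0)² + cos(1)² = cos(1)² ≈ 0.2919
RHS = 1

Since LHS ≠ RHS, this pair disproves the claim.

Answer: Yes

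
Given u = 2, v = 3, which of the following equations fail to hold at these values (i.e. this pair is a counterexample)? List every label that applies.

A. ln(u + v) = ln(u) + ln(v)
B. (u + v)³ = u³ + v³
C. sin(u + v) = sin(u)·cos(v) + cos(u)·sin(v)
Evaluating each claim at the given values:
A. LHS = ln(5) ≈ 1.609, RHS = ln(2) + ln(3) ≈ 1.792 → fails here (LHS ≠ RHS)
B. LHS = 125, RHS = 35 → fails here (LHS ≠ RHS)
C. LHS = sin(5) ≈ -0.9589, RHS = sin(2)·cos(3) + sin(3)·cos(2) ≈ -0.9589 → holds here (LHS = RHS)

Answer: A, B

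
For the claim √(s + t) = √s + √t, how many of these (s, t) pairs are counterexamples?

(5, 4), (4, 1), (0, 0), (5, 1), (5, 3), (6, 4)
Testing each pair:
(5, 4): LHS = 3, RHS = 2 + √(5) ≈ 4.236 → counterexample
(4, 1): LHS = √(5) ≈ 2.236, RHS = 3 → counterexample
(0, 0): LHS = 0, RHS = 0 → satisfies claim
(5, 1): LHS = √(6) ≈ 2.449, RHS = 1 + √(5) ≈ 3.236 → counterexample
(5, 3): LHS = 2·√(2) ≈ 2.828, RHS = √(3) + √(5) ≈ 3.968 → counterexample
(6, 4): LHS = √(10) ≈ 3.162, RHS = 2 + √(6) ≈ 4.449 → counterexample

That makes 5 counterexamples.

Answer: 5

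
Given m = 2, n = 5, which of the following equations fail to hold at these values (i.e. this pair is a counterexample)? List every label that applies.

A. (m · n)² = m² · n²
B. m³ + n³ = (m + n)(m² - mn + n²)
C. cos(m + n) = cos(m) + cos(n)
Evaluating each claim at the given values:
A. LHS = 100, RHS = 100 → holds here (LHS = RHS)
B. LHS = 133, RHS = 133 → holds here (LHS = RHS)
C. LHS = cos(7) ≈ 0.7539, RHS = cos(2) + cos(5) ≈ -0.1325 → fails here (LHS ≠ RHS)

Answer: C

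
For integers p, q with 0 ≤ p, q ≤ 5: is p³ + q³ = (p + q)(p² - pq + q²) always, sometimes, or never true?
Always true

The identity holds for every pair in the range. For instance at (p, q) = (4, 0): both sides equal 64.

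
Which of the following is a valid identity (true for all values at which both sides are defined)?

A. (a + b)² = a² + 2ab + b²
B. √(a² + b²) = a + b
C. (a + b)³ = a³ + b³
A

A: holds — e.g. at (2, 7), both sides equal 81.
B: fails at (2, 4) — LHS = 2·√(5) ≈ 4.472, RHS = 6.
C: fails at (5, 8) — LHS = 2197, RHS = 637.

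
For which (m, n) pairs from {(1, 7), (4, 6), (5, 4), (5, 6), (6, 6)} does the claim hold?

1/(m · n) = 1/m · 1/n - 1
Testing each pair:
(1, 7): LHS = 1/7, RHS = -6/7 → fails
(4, 6): LHS = 1/24, RHS = -23/24 → fails
(5, 4): LHS = 1/20, RHS = -19/20 → fails
(5, 6): LHS = 1/30, RHS = -29/30 → fails
(6, 6): LHS = 1/36, RHS = -35/36 → fails

No pair satisfies the claim.

Answer: None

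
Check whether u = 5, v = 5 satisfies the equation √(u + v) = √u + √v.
Fails

Substituting u = 5, v = 5:

LHS = √(5 + 5) = √(10) ≈ 3.162
RHS = √5 + √5 = 2·√(5) ≈ 4.472

LHS ≠ RHS, so the equation does not hold at this point.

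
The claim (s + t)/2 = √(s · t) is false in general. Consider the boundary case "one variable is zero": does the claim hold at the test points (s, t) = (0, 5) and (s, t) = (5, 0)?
No, fails at both test points

At (0, 5): LHS = 5/2 ≠ RHS = 0
At (5, 0): LHS = 5/2 ≠ RHS = 0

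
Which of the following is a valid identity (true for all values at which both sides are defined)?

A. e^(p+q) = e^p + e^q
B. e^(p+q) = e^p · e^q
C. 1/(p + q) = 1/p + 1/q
A: fails at (2, 4) — LHS = e^6 ≈ 403.4, RHS = e^2 + e^4 ≈ 61.99.
B: holds — e.g. at (4, 5), both sides equal e^9 ≈ 8103.
C: fails at (2, 5) — LHS = 1/7, RHS = 7/10.

Answer: B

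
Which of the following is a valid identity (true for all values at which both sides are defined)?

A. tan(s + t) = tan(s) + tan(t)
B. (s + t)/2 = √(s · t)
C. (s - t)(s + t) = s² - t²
C

A: fails at (2, 4) — LHS = tan(6) ≈ -0.291, RHS = tan(2) + tan(4) ≈ -1.027.
B: fails at (5, 8) — LHS = 13/2, RHS = 2·√(10) ≈ 6.325.
C: holds — e.g. at (1, 4), both sides equal -15.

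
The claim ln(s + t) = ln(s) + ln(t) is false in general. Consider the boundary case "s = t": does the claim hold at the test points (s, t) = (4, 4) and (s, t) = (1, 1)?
At (4, 4): LHS = ln(8) ≈ 2.079 ≠ RHS = 2·ln(4) ≈ 2.773
At (1, 1): LHS = ln(2) ≈ 0.6931 ≠ RHS = 0

Answer: No, fails at both test points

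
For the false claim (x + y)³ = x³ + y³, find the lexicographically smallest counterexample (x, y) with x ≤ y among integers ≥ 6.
(x, y) = (6, 6)

Substituting (6, 6) into the claim:
LHS = (6 + 6)³ = 1728
RHS = 6³ + 6³ = 432

Since LHS ≠ RHS, this pair disproves the claim, and no lexicographically smaller pair (x ≤ y, integers ≥ 6) does.

For instance (7, 7) is also a counterexample (LHS = 2744, RHS = 686), but it's lexicographically larger.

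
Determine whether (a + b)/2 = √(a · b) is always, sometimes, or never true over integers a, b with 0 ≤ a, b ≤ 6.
Sometimes true

It holds at (a, b) = (0, 0) (both sides equal 0), but fails at (a, b) = (5, 3) (LHS = 4, RHS = √(15) ≈ 3.873).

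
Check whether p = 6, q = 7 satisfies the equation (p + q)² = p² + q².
Fails

Substituting p = 6, q = 7:

LHS = (6 + 7)² = 169
RHS = 6² + 7² = 85

LHS ≠ RHS, so the equation does not hold at this point.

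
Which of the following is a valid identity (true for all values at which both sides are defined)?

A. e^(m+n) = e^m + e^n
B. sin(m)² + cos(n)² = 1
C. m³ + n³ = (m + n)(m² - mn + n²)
C

A: fails at (2, 4) — LHS = e^6 ≈ 403.4, RHS = e^2 + e^4 ≈ 61.99.
B: fails at (1, 2) — LHS = cos(2)² + sin(1)² ≈ 0.8813, RHS = 1.
C: holds — e.g. at (3, 7), both sides equal 370.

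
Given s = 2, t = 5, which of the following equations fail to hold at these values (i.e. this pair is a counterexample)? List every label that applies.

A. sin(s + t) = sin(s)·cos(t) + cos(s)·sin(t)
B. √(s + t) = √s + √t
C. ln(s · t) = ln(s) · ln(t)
B, C

Evaluating each claim at the given values:
A. LHS = sin(7) ≈ 0.657, RHS = sin(2)·cos(5) + sin(5)·cos(2) ≈ 0.657 → holds here (LHS = RHS)
B. LHS = √(7) ≈ 2.646, RHS = √(2) + √(5) ≈ 3.65 → fails here (LHS ≠ RHS)
C. LHS = ln(10) ≈ 2.303, RHS = ln(2)·ln(5) ≈ 1.116 → fails here (LHS ≠ RHS)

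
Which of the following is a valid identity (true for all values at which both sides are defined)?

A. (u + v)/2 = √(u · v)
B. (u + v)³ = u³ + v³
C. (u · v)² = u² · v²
C

A: fails at (3, 5) — LHS = 4, RHS = √(15) ≈ 3.873.
B: fails at (2, 2) — LHS = 64, RHS = 16.
C: holds — e.g. at (3, 7), both sides equal 441.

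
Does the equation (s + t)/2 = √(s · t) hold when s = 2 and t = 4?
Substituting s = 2, t = 4:

LHS = (2 + 4)/2 = 3
RHS = √(2 · 4) = 2·√(2) ≈ 2.828

LHS ≠ RHS, so the equation does not hold at this point.

Answer: Fails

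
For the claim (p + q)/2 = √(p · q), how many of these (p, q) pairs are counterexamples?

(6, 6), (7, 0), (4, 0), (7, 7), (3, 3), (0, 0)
Testing each pair:
(6, 6): LHS = 6, RHS = 6 → satisfies claim
(7, 0): LHS = 7/2, RHS = 0 → counterexample
(4, 0): LHS = 2, RHS = 0 → counterexample
(7, 7): LHS = 7, RHS = 7 → satisfies claim
(3, 3): LHS = 3, RHS = 3 → satisfies claim
(0, 0): LHS = 0, RHS = 0 → satisfies claim

That makes 2 counterexamples.

Answer: 2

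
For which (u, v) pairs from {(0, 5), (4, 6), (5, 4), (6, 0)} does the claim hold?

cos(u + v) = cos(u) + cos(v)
None

Testing each pair:
(0, 5): LHS = cos(5) ≈ 0.2837, RHS = cos(5) + 1 ≈ 1.284 → fails
(4, 6): LHS = cos(10) ≈ -0.8391, RHS = cos(4) + cos(6) ≈ 0.3065 → fails
(5, 4): LHS = cos(9) ≈ -0.9111, RHS = cos(4) + cos(5) ≈ -0.37 → fails
(6, 0): LHS = cos(6) ≈ 0.9602, RHS = cos(6) + 1 ≈ 1.96 → fails

No pair satisfies the claim.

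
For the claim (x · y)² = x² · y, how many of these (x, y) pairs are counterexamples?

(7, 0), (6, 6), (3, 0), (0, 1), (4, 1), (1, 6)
Testing each pair:
(7, 0): LHS = 0, RHS = 0 → satisfies claim
(6, 6): LHS = 1296, RHS = 216 → counterexample
(3, 0): LHS = 0, RHS = 0 → satisfies claim
(0, 1): LHS = 0, RHS = 0 → satisfies claim
(4, 1): LHS = 16, RHS = 16 → satisfies claim
(1, 6): LHS = 36, RHS = 6 → counterexample

That makes 2 counterexamples.

Answer: 2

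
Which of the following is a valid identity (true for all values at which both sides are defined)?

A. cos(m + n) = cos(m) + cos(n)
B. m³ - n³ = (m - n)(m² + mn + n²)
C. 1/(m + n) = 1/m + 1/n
A: fails at (1, 5) — LHS = cos(6) ≈ 0.9602, RHS = cos(5) + cos(1) ≈ 0.824.
B: holds — e.g. at (1, 4), both sides equal -63.
C: fails at (5, 8) — LHS = 1/13, RHS = 13/40.

Answer: B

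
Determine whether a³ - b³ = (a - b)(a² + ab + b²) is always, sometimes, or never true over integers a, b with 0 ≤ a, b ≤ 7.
Always true

The identity holds for every pair in the range. For instance at (a, b) = (4, 7): both sides equal -279.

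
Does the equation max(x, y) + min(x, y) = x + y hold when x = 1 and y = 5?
Substituting x = 1, y = 5:

LHS = max(1, 5) + min(1, 5) = 6
RHS = 1 + 5 = 6

LHS = RHS, so the equation holds at this point.

Answer: Holds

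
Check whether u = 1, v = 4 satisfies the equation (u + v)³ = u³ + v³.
Fails

Substituting u = 1, v = 4:

LHS = (1 + 4)³ = 125
RHS = 1³ + 4³ = 65

LHS ≠ RHS, so the equation does not hold at this point.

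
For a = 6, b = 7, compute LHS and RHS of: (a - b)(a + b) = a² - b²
LHS = (6 - 7)(6 + 7) = -13
RHS = 6² - 7² = -13

LHS = RHS: the two sides agree.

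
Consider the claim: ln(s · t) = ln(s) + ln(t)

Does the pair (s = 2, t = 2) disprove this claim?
No

Substituting s = 2, t = 2:
LHS = ln(2 · 2) = ln(4) ≈ 1.386
RHS = ln(2) + ln(2) = 2·ln(2) ≈ 1.386

The sides agree, so this pair does not disprove the claim.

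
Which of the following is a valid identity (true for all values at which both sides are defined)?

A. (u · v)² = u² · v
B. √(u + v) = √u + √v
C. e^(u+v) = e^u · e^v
C

A: fails at (2, 3) — LHS = 36, RHS = 12.
B: fails at (3, 4) — LHS = √(7) ≈ 2.646, RHS = √(3) + 2 ≈ 3.732.
C: holds — e.g. at (5, 8), both sides equal e^13 ≈ 442413.4.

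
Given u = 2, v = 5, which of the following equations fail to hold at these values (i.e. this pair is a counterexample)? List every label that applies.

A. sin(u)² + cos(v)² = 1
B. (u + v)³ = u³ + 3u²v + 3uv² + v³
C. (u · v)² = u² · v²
Evaluating each claim at the given values:
A. LHS = cos(5)² + sin(2)² ≈ 0.9073, RHS = 1 → fails here (LHS ≠ RHS)
B. LHS = 343, RHS = 343 → holds here (LHS = RHS)
C. LHS = 100, RHS = 100 → holds here (LHS = RHS)

Answer: A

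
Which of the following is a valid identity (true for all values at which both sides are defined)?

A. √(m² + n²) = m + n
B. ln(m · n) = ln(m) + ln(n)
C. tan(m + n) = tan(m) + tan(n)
B

A: fails at (3, 3) — LHS = 3·√(2) ≈ 4.243, RHS = 6.
B: holds — e.g. at (4, 6), both sides equal ln(24) ≈ 3.178.
C: fails at (1, 1) — LHS = tan(2) ≈ -2.185, RHS = 2·tan(1) ≈ 3.115.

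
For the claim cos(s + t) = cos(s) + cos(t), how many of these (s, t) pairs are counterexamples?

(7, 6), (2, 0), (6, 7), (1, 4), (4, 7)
Testing each pair:
(7, 6): LHS = cos(13) ≈ 0.9074, RHS = cos(7) + cos(6) ≈ 1.714 → counterexample
(2, 0): LHS = cos(2) ≈ -0.4161, RHS = cos(2) + 1 ≈ 0.5839 → counterexample
(6, 7): LHS = cos(13) ≈ 0.9074, RHS = cos(7) + cos(6) ≈ 1.714 → counterexample
(1, 4): LHS = cos(5) ≈ 0.2837, RHS = cos(4) + cos(1) ≈ -0.1133 → counterexample
(4, 7): LHS = cos(11) ≈ 0.004426, RHS = cos(4) + cos(7) ≈ 0.1003 → counterexample

That makes 5 counterexamples.

Answer: 5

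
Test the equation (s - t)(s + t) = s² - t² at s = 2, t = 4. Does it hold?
Holds

Substituting s = 2, t = 4:

LHS = (2 - 4)(2 + 4) = -12
RHS = 2² - 4² = -12

LHS = RHS, so the equation holds at this point.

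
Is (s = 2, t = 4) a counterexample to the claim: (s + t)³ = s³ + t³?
Substituting s = 2, t = 4:
LHS = (2 + 4)³ = 216
RHS = 2³ + 4³ = 72

Since LHS ≠ RHS, this pair disproves the claim.

Answer: Yes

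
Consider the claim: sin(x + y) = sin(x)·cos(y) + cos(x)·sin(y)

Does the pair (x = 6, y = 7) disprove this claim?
No

Substituting x = 6, y = 7:
LHS = sin(6 + 7) = sin(13) ≈ 0.4202
RHS = sin(6)·cos(7) + cos(6)·sin(7) = sin(6)·cos(7) + sin(7)·cos(6) ≈ 0.4202

The sides agree, so this pair does not disprove the claim.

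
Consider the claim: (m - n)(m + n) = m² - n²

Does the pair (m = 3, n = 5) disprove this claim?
Substituting m = 3, n = 5:
LHS = (3 - 5)(3 + 5) = -16
RHS = 3² - 5² = -16

The sides agree, so this pair does not disprove the claim.

Answer: No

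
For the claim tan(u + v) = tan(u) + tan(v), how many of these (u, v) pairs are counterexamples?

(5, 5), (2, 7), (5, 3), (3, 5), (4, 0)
Testing each pair:
(5, 5): LHS = tan(10) ≈ 0.6484, RHS = 2·tan(5) ≈ -6.761 → counterexample
(2, 7): LHS = tan(9) ≈ -0.4523, RHS = tan(2) + tan(7) ≈ -1.314 → counterexample
(5, 3): LHS = tan(8) ≈ -6.8, RHS = tan(5) + tan(3) ≈ -3.523 → counterexample
(3, 5): LHS = tan(8) ≈ -6.8, RHS = tan(5) + tan(3) ≈ -3.523 → counterexample
(4, 0): LHS = tan(4) ≈ 1.158, RHS = tan(4) ≈ 1.158 → satisfies claim

That makes 4 counterexamples.

Answer: 4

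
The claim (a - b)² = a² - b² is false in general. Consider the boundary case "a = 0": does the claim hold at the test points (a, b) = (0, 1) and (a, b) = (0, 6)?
At (0, 1): LHS = 1 ≠ RHS = -1
At (0, 6): LHS = 36 ≠ RHS = -36

Answer: No, fails at both test points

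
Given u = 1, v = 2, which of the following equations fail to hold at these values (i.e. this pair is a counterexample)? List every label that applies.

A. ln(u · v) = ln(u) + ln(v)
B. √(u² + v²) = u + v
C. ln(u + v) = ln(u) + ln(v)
Evaluating each claim at the given values:
A. LHS = ln(2) ≈ 0.6931, RHS = ln(2) ≈ 0.6931 → holds here (LHS = RHS)
B. LHS = √(5) ≈ 2.236, RHS = 3 → fails here (LHS ≠ RHS)
C. LHS = ln(3) ≈ 1.099, RHS = ln(2) ≈ 0.6931 → fails here (LHS ≠ RHS)

Answer: B, C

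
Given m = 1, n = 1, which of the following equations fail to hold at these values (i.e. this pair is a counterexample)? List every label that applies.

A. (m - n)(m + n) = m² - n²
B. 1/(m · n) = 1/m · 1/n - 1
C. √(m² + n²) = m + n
B, C

Evaluating each claim at the given values:
A. LHS = 0, RHS = 0 → holds here (LHS = RHS)
B. LHS = 1, RHS = 0 → fails here (LHS ≠ RHS)
C. LHS = √(2) ≈ 1.414, RHS = 2 → fails here (LHS ≠ RHS)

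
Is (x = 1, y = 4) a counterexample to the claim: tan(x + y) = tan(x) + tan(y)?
Yes

Substituting x = 1, y = 4:
LHS = tan(1 + 4) = tan(5) ≈ -3.381
RHS = tan(1) + tan(4) ≈ 2.715

Since LHS ≠ RHS, this pair disproves the claim.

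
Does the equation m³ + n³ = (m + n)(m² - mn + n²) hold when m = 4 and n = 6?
Holds

Substituting m = 4, n = 6:

LHS = 4³ + 6³ = 280
RHS = (4 + 6)(4² - 4·6 + 6²) = 280

LHS = RHS, so the equation holds at this point.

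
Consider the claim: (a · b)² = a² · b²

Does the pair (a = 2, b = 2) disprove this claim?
No

Substituting a = 2, b = 2:
LHS = (2 · 2)² = 16
RHS = 2² · 2² = 16

The sides agree, so this pair does not disprove the claim.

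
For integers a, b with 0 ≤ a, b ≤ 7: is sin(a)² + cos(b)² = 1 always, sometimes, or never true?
Sometimes true

It holds at (a, b) = (0, 0) (both sides equal 1), but fails at (a, b) = (0, 7) (LHS = cos(7)² ≈ 0.5684, RHS = 1).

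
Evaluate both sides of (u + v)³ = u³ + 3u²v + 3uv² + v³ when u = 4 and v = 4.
LHS = (4 + 4)³ = 512
RHS = 4³ + 3·4²·4 + 3·4·4² + 4³ = 512

LHS = RHS: the two sides agree.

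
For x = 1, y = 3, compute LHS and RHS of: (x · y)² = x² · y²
LHS = (1 · 3)² = 9
RHS = 1² · 3² = 9

LHS = RHS: the two sides agree.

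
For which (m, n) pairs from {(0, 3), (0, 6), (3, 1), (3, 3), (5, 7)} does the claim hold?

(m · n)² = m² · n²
Testing each pair:
(0, 3): LHS = 0, RHS = 0 → holds
(0, 6): LHS = 0, RHS = 0 → holds
(3, 1): LHS = 9, RHS = 9 → holds
(3, 3): LHS = 81, RHS = 81 → holds
(5, 7): LHS = 1225, RHS = 1225 → holds

Every pair satisfies the claim.

Answer: All pairs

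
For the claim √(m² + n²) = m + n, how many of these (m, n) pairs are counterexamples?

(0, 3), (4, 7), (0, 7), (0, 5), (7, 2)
2

Testing each pair:
(0, 3): LHS = 3, RHS = 3 → satisfies claim
(4, 7): LHS = √(65) ≈ 8.062, RHS = 11 → counterexample
(0, 7): LHS = 7, RHS = 7 → satisfies claim
(0, 5): LHS = 5, RHS = 5 → satisfies claim
(7, 2): LHS = √(53) ≈ 7.28, RHS = 9 → counterexample

That makes 2 counterexamples.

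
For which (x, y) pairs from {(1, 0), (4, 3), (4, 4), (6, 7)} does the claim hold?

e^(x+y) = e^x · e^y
All pairs

Testing each pair:
(1, 0): LHS = e ≈ 2.718, RHS = e ≈ 2.718 → holds
(4, 3): LHS = e^7 ≈ 1097, RHS = e^7 ≈ 1097 → holds
(4, 4): LHS = e^8 ≈ 2981, RHS = e^8 ≈ 2981 → holds
(6, 7): LHS = e^13 ≈ 442413.4, RHS = e^13 ≈ 442413.4 → holds

Every pair satisfies the claim.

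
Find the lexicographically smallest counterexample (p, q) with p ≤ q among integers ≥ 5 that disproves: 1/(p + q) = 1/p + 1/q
Substituting (5, 5) into the claim:
LHS = 1/(5 + 5) = 1/10
RHS = 1/5 + 1/5 = 2/5

Since LHS ≠ RHS, this pair disproves the claim, and no lexicographically smaller pair (p ≤ q, integers ≥ 5) does.

For instance (11, 11) is also a counterexample (LHS = 1/22, RHS = 2/11), but it's lexicographically larger.

Answer: (p, q) = (5, 5)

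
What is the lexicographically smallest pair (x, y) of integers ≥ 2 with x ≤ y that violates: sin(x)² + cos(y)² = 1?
(x, y) = (2, 3)

Substituting (2, 3) into the claim:
LHS = sin(2)² + cos(3)² ≈ 1.807
RHS = 1

Since LHS ≠ RHS, this pair disproves the claim, and no lexicographically smaller pair (x ≤ y, integers ≥ 2) does.

For instance (2, 6) is also a counterexample (LHS = sin(2)² + cos(6)² ≈ 1.749, RHS = 1), but it's lexicographically larger.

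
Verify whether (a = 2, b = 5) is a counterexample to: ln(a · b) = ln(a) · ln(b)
Substituting a = 2, b = 5:
LHS = ln(2 · 5) = ln(10) ≈ 2.303
RHS = ln(2) · ln(5) ≈ 1.116

Since LHS ≠ RHS, this pair disproves the claim.

Answer: Yes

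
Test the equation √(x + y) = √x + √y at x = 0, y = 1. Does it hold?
Substituting x = 0, y = 1:

LHS = √(0 + 1) = 1
RHS = √0 + √1 = 1

LHS = RHS, so the equation holds at this point.

Answer: Holds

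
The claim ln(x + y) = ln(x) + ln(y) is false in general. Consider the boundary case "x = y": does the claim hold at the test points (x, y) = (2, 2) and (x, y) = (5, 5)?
At (2, 2): LHS = ln(4) ≈ 1.386, RHS = 2·ln(2) ≈ 1.386 → equal
At (5, 5): LHS = ln(10) ≈ 2.303 ≠ RHS = 2·ln(5) ≈ 3.219

Answer: Only at (2, 2)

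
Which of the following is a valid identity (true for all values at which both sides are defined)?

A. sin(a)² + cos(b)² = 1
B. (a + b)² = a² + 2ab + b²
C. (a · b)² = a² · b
A: fails at (5, 8) — LHS = cos(8)² + sin(5)² ≈ 0.9407, RHS = 1.
B: holds — e.g. at (4, 6), both sides equal 100.
C: fails at (6, 7) — LHS = 1764, RHS = 252.

Answer: B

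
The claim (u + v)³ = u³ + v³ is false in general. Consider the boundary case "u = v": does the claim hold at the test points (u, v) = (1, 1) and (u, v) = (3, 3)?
No, fails at both test points

At (1, 1): LHS = 8 ≠ RHS = 2
At (3, 3): LHS = 216 ≠ RHS = 54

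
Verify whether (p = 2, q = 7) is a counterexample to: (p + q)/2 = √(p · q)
Yes

Substituting p = 2, q = 7:
LHS = (2 + 7)/2 = 9/2
RHS = √(2 · 7) = √(14) ≈ 3.742

Since LHS ≠ RHS, this pair disproves the claim.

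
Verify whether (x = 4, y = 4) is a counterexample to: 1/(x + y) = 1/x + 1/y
Substituting x = 4, y = 4:
LHS = 1/(4 + 4) = 1/8
RHS = 1/4 + 1/4 = 1/2

Since LHS ≠ RHS, this pair disproves the claim.

Answer: Yes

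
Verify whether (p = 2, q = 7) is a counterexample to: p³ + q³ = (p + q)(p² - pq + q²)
No

Substituting p = 2, q = 7:
LHS = 2³ + 7³ = 351
RHS = (2 + 7)(2² - 2·7 + 7²) = 351

The sides agree, so this pair does not disprove the claim.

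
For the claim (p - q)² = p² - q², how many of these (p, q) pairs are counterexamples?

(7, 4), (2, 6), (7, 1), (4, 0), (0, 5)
Testing each pair:
(7, 4): LHS = 9, RHS = 33 → counterexample
(2, 6): LHS = 16, RHS = -32 → counterexample
(7, 1): LHS = 36, RHS = 48 → counterexample
(4, 0): LHS = 16, RHS = 16 → satisfies claim
(0, 5): LHS = 25, RHS = -25 → counterexample

That makes 4 counterexamples.

Answer: 4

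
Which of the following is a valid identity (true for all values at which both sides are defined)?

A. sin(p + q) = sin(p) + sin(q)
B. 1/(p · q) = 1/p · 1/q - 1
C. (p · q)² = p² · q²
A: fails at (1, 3) — LHS = sin(4) ≈ -0.7568, RHS = sin(3) + sin(1) ≈ 0.9826.
B: fails at (6, 7) — LHS = 1/42, RHS = -41/42.
C: holds — e.g. at (2, 5), both sides equal 100.

Answer: C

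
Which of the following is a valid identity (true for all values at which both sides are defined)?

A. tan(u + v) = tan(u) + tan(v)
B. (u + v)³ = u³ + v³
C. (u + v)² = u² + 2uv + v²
C

A: fails at (1, 2) — LHS = tan(3) ≈ -0.1425, RHS = tan(2) + tan(1) ≈ -0.6276.
B: fails at (4, 5) — LHS = 729, RHS = 189.
C: holds — e.g. at (4, 5), both sides equal 81.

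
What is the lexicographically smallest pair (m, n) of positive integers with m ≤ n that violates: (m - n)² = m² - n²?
At (1, 1): both sides equal 0, so it holds there.

Substituting (1, 2) into the claim:
LHS = (1 - 2)² = 1
RHS = 1² - 2² = -3

Since LHS ≠ RHS, this pair disproves the claim, and no lexicographically smaller pair (m ≤ n, positive integers) does.

For instance (3, 5) is also a counterexample (LHS = 4, RHS = -16), but it's lexicographically larger.

Answer: (m, n) = (1, 2)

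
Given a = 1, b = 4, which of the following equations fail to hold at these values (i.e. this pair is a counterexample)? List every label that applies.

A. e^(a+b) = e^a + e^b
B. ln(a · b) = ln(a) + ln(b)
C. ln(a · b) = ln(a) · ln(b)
Evaluating each claim at the given values:
A. LHS = e^5 ≈ 148.4, RHS = e + e^4 ≈ 57.32 → fails here (LHS ≠ RHS)
B. LHS = ln(4) ≈ 1.386, RHS = ln(4) ≈ 1.386 → holds here (LHS = RHS)
C. LHS = ln(4) ≈ 1.386, RHS = 0 → fails here (LHS ≠ RHS)

Answer: A, C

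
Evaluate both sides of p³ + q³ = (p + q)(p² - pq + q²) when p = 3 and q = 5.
LHS = 3³ + 5³ = 152
RHS = (3 + 5)(3² - 3·5 + 5²) = 152

LHS = RHS: the two sides agree.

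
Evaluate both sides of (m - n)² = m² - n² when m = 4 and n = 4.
LHS = (4 - 4)² = 0
RHS = 4² - 4² = 0

LHS = RHS: the two sides agree.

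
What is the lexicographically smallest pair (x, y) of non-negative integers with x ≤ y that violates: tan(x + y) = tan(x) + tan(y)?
(x, y) = (1, 1)

At (0, 3): both sides equal tan(3) ≈ -0.1425, so it holds there.

Substituting (1, 1) into the claim:
LHS = tan(1 + 1) = tan(2) ≈ -2.185
RHS = tan(1) + tan(1) = 2·tan(1) ≈ 3.115

Since LHS ≠ RHS, this pair disproves the claim, and no lexicographically smaller pair (x ≤ y, non-negative integers) does.

For instance (1, 6) is also a counterexample (LHS = tan(7) ≈ 0.8714, RHS = tan(6) + tan(1) ≈ 1.266), but it's lexicographically larger.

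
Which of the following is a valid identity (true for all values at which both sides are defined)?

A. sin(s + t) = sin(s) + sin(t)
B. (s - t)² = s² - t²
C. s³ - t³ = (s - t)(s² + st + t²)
A: fails at (5, 5) — LHS = sin(10) ≈ -0.544, RHS = 2·sin(5) ≈ -1.918.
B: fails at (5, 8) — LHS = 9, RHS = -39.
C: holds — e.g. at (4, 6), both sides equal -152.

Answer: C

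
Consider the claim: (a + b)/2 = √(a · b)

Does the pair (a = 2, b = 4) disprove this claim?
Yes

Substituting a = 2, b = 4:
LHS = (2 + 4)/2 = 3
RHS = √(2 · 4) = 2·√(2) ≈ 2.828

Since LHS ≠ RHS, this pair disproves the claim.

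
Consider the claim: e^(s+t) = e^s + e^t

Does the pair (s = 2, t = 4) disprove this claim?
Yes

Substituting s = 2, t = 4:
LHS = e^(2+4) = e^6 ≈ 403.4
RHS = e^2 + e^4 ≈ 61.99

Since LHS ≠ RHS, this pair disproves the claim.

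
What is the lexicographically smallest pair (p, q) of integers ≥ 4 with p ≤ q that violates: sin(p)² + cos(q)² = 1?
(p, q) = (4, 5)

Substituting (4, 5) into the claim:
LHS = sin(4)² + cos(5)² ≈ 0.6532
RHS = 1

Since LHS ≠ RHS, this pair disproves the claim, and no lexicographically smaller pair (p ≤ q, integers ≥ 4) does.

For instance (5, 6) is also a counterexample (LHS = sin(5)² + cos(6)² ≈ 1.841, RHS = 1), but it's lexicographically larger.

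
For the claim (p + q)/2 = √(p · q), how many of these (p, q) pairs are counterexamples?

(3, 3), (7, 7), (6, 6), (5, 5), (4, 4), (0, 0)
Testing each pair:
(3, 3): LHS = 3, RHS = 3 → satisfies claim
(7, 7): LHS = 7, RHS = 7 → satisfies claim
(6, 6): LHS = 6, RHS = 6 → satisfies claim
(5, 5): LHS = 5, RHS = 5 → satisfies claim
(4, 4): LHS = 4, RHS = 4 → satisfies claim
(0, 0): LHS = 0, RHS = 0 → satisfies claim

That makes 0 counterexamples.

Answer: 0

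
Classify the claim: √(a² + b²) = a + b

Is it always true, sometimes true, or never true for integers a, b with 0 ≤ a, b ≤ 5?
Sometimes true

It holds at (a, b) = (0, 5) (both sides equal 5), but fails at (a, b) = (1, 2) (LHS = √(5) ≈ 2.236, RHS = 3).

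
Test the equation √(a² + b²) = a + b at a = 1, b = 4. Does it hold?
Fails

Substituting a = 1, b = 4:

LHS = √(1² + 4²) = √(17) ≈ 4.123
RHS = 1 + 4 = 5

LHS ≠ RHS, so the equation does not hold at this point.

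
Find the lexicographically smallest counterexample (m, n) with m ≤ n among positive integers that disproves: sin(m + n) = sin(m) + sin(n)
Substituting (1, 1) into the claim:
LHS = sin(1 + 1) = sin(2) ≈ 0.9093
RHS = sin(1) + sin(1) = 2·sin(1) ≈ 1.683

Since LHS ≠ RHS, this pair disproves the claim, and no lexicographically smaller pair (m ≤ n, positive integers) does.

For instance (7, 8) is also a counterexample (LHS = sin(15) ≈ 0.6503, RHS = sin(7) + sin(8) ≈ 1.646), but it's lexicographically larger.

Answer: (m, n) = (1, 1)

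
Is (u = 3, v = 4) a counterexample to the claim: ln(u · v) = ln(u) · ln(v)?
Yes

Substituting u = 3, v = 4:
LHS = ln(3 · 4) = ln(12) ≈ 2.485
RHS = ln(3) · ln(4) ≈ 1.523

Since LHS ≠ RHS, this pair disproves the claim.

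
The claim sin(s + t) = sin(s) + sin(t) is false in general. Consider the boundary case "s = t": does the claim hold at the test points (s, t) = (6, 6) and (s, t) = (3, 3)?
At (6, 6): LHS = sin(12) ≈ -0.5366 ≠ RHS = 2·sin(6) ≈ -0.5588
At (3, 3): LHS = sin(6) ≈ -0.2794 ≠ RHS = 2·sin(3) ≈ 0.2822

Answer: No, fails at both test points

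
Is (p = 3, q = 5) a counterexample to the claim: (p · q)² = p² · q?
Yes

Substituting p = 3, q = 5:
LHS = (3 · 5)² = 225
RHS = 3² · 5 = 45

Since LHS ≠ RHS, this pair disproves the claim.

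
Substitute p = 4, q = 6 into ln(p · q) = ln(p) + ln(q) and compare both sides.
LHS = ln(4 · 6) = ln(24) ≈ 3.178
RHS = ln(4) + ln(6) ≈ 3.178

LHS = RHS: the two sides agree.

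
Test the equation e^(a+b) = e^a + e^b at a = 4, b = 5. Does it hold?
Fails

Substituting a = 4, b = 5:

LHS = e^(4+5) = e^9 ≈ 8103
RHS = e^4 + e^5 ≈ 203

LHS ≠ RHS, so the equation does not hold at this point.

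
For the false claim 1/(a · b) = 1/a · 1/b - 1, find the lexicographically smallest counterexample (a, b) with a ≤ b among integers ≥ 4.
(a, b) = (4, 4)

Substituting (4, 4) into the claim:
LHS = 1/(4 · 4) = 1/16
RHS = 1/4 · 1/4 - 1 = -15/16

Since LHS ≠ RHS, this pair disproves the claim, and no lexicographically smaller pair (a ≤ b, integers ≥ 4) does.

For instance (5, 11) is also a counterexample (LHS = 1/55, RHS = -54/55), but it's lexicographically larger.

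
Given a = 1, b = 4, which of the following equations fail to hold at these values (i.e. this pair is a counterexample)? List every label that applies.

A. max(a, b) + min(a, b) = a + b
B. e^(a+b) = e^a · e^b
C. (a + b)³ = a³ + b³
Evaluating each claim at the given values:
A. LHS = 5, RHS = 5 → holds here (LHS = RHS)
B. LHS = e^5 ≈ 148.4, RHS = e^5 ≈ 148.4 → holds here (LHS = RHS)
C. LHS = 125, RHS = 65 → fails here (LHS ≠ RHS)

Answer: C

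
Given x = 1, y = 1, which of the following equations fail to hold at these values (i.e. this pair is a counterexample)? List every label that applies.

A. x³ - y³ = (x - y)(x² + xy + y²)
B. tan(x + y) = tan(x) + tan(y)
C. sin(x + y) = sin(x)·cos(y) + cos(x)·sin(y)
B

Evaluating each claim at the given values:
A. LHS = 0, RHS = 0 → holds here (LHS = RHS)
B. LHS = tan(2) ≈ -2.185, RHS = 2·tan(1) ≈ 3.115 → fails here (LHS ≠ RHS)
C. LHS = sin(2) ≈ 0.9093, RHS = 2·sin(1)·cos(1) ≈ 0.9093 → holds here (LHS = RHS)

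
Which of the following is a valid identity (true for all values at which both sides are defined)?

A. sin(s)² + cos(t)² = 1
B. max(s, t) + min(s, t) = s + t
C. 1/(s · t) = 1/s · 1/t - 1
B

A: fails at (5, 8) — LHS = cos(8)² + sin(5)² ≈ 0.9407, RHS = 1.
B: holds — e.g. at (2, 5), both sides equal 7.
C: fails at (2, 3) — LHS = 1/6, RHS = -5/6.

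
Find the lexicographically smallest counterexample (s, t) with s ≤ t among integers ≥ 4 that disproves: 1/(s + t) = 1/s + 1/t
(s, t) = (4, 4)

Substituting (4, 4) into the claim:
LHS = 1/(4 + 4) = 1/8
RHS = 1/4 + 1/4 = 1/2

Since LHS ≠ RHS, this pair disproves the claim, and no lexicographically smaller pair (s ≤ t, integers ≥ 4) does.

For instance (11, 11) is also a counterexample (LHS = 1/22, RHS = 2/11), but it's lexicographically larger.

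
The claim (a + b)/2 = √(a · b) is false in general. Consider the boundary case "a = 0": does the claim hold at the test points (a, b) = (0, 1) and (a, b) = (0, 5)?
No, fails at both test points

At (0, 1): LHS = 1/2 ≠ RHS = 0
At (0, 5): LHS = 5/2 ≠ RHS = 0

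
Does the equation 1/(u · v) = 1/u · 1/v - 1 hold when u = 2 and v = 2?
Fails

Substituting u = 2, v = 2:

LHS = 1/(2 · 2) = 1/4
RHS = 1/2 · 1/2 - 1 = -3/4

LHS ≠ RHS, so the equation does not hold at this point.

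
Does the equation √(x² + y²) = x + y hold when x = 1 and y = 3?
Substituting x = 1, y = 3:

LHS = √(1² + 3²) = √(10) ≈ 3.162
RHS = 1 + 3 = 4

LHS ≠ RHS, so the equation does not hold at this point.

Answer: Fails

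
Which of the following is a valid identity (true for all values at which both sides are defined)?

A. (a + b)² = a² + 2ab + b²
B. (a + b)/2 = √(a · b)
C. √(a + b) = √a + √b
A

A: holds — e.g. at (3, 4), both sides equal 49.
B: fails at (3, 5) — LHS = 4, RHS = √(15) ≈ 3.873.
C: fails at (3, 3) — LHS = √(6) ≈ 2.449, RHS = 2·√(3) ≈ 3.464.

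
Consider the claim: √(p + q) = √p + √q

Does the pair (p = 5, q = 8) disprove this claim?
Yes

Substituting p = 5, q = 8:
LHS = √(5 + 8) = √(13) ≈ 3.606
RHS = √5 + √8 = √(5) + 2·√(2) ≈ 5.064

Since LHS ≠ RHS, this pair disproves the claim.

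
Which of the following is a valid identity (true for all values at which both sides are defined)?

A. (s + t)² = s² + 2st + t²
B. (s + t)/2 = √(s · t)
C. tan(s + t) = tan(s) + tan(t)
A: holds — e.g. at (2, 7), both sides equal 81.
B: fails at (3, 5) — LHS = 4, RHS = √(15) ≈ 3.873.
C: fails at (2, 2) — LHS = tan(4) ≈ 1.158, RHS = 2·tan(2) ≈ -4.37.

Answer: A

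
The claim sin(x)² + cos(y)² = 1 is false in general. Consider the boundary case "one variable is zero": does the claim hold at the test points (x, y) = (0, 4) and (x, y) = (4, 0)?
At (0, 4): LHS = cos(4)² ≈ 0.4272 ≠ RHS = 1
At (4, 0): LHS = sin(4)² + 1 ≈ 1.573 ≠ RHS = 1

Answer: No, fails at both test points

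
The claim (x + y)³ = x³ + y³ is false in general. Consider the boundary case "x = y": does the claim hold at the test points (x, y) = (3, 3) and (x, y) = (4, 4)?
No, fails at both test points

At (3, 3): LHS = 216 ≠ RHS = 54
At (4, 4): LHS = 512 ≠ RHS = 128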